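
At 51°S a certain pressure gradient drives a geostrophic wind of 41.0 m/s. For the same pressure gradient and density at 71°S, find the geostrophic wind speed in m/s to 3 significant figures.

With the same pressure gradient and density, V_g ∝ 1/f ∝ 1/sin φ.
V₂ = V₁ · sin φ₁ / sin φ₂ = 41.0 × sin 51° / sin 71°
V₂ = 41.0 × 0.7771/0.9455 = 33.7 m/s

33.7 m/s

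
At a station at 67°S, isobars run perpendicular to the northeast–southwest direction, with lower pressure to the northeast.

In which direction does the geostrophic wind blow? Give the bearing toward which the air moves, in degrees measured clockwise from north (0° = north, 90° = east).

The pressure-gradient force points toward the northeast (bearing 045°).
Geostrophic balance: in the Southern Hemisphere the Coriolis force deflects motion to the left, so the geostrophic wind blows 90° to the left of the pressure-gradient force (low pressure on the right).
Rotating 045° by 90° counterclockwise gives 315° — the wind blows toward the northwest.

315°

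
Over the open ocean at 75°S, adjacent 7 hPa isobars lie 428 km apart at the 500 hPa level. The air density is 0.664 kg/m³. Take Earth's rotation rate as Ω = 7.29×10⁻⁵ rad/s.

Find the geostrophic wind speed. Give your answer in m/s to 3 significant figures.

17.5 m/s

Coriolis parameter at 75°S:
f = 2Ω sin φ = 2 × 7.29×10⁻⁵ × sin 75° = 1.41×10⁻⁴ s⁻¹
Pressure gradient: |∂P/∂n| = 700 Pa / 428000 m = 1.64×10⁻³ Pa/m
Geostrophic balance (pressure-gradient force = Coriolis force):
V_g = (1/(fρ)) |∂P/∂n| = 1.64×10⁻³ / (1.41×10⁻⁴ × 0.664) = 17.5 m/s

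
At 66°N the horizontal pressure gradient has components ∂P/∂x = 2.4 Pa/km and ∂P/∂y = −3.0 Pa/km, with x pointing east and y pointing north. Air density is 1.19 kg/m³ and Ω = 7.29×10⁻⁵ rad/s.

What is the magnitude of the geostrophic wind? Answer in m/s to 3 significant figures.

24.2 m/s

Coriolis parameter at 66°N:
f = 2Ω sin φ = 2 × 7.29×10⁻⁵ × sin 66° = 1.33×10⁻⁴ s⁻¹
Component geostrophic relations (x east, y north):
u_g = −(1/(fρ)) ∂P/∂y,  v_g = (1/(fρ)) ∂P/∂x
u_g = −(−3.0×10⁻³)/(1.33×10⁻⁴ × 1.19) = 18.9 m/s;  v_g = (2.4×10⁻³)/(1.33×10⁻⁴ × 1.19) = 15.1 m/s
|V_g| = √(u_g² + v_g²) = 24.2 m/s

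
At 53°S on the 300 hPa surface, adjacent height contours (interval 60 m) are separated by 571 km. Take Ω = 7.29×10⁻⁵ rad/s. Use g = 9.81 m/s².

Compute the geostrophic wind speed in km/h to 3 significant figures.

31.9 km/h

Coriolis parameter at 53°S:
f = 2Ω sin φ = 2 × 7.29×10⁻⁵ × sin 53° = 1.16×10⁻⁴ s⁻¹
Height gradient: |∂Z/∂n| = 60 m / 571000 m = 1.05×10⁻⁴
On a pressure surface, geostrophic balance gives V_g = (g/f)|∂Z/∂n|:
V_g = 9.81 × 1.05×10⁻⁴ / 1.16×10⁻⁴ = 8.85 m/s
Converting: 8.85 m/s × 3.6 = 31.9 km/h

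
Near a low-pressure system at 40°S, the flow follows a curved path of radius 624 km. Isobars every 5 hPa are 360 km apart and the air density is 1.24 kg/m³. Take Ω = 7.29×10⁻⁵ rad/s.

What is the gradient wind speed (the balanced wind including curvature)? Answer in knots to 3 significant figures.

Coriolis parameter at 40°S:
f = 2Ω sin φ = 2 × 7.29×10⁻⁵ × sin 40° = 9.37×10⁻⁵ s⁻¹
Pressure gradient: |∂P/∂n| = 500 Pa / 360000 m = 1.39×10⁻³ Pa/m
Geostrophic speed: V_g = |∂P/∂n|/(fρ) = 1.39×10⁻³/(9.37×10⁻⁵ × 1.24) = 12.0 m/s
Around a low, centrifugal force acts outward with Coriolis, so pressure-gradient force balances both:
(1/ρ)|∂P/∂n| = fV + V²/R  →  V² + fR·V − fR·V_g = 0
With fR = 9.37×10⁻⁵ × 624×10³ m = 58.5 m/s:
V = [−fR + √((fR)² + 4 fR V_g)]/2 = [−58.5 + √(58.5² + 4×58.5×12)]/2 = 10.2 m/s
Subgeostrophic (V < V_g = 12 m/s), as expected around a low.
Converting: 10.2 m/s × 1.944 = 19.8 knots

19.8 knots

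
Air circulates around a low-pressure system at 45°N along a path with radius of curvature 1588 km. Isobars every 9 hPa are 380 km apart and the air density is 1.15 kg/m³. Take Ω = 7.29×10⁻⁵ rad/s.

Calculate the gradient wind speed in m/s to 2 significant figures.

Coriolis parameter at 45°N:
f = 2Ω sin φ = 2 × 7.29×10⁻⁵ × sin 45° = 1.03×10⁻⁴ s⁻¹
Pressure gradient: |∂P/∂n| = 900 Pa / 380000 m = 2.37×10⁻³ Pa/m
Geostrophic speed: V_g = |∂P/∂n|/(fρ) = 2.37×10⁻³/(1.03×10⁻⁴ × 1.15) = 20.0 m/s
Around a low, centrifugal force acts outward with Coriolis, so pressure-gradient force balances both:
(1/ρ)|∂P/∂n| = fV + V²/R  →  V² + fR·V − fR·V_g = 0
With fR = 1.03×10⁻⁴ × 1588×10³ m = 164 m/s:
V = [−fR + √((fR)² + 4 fR V_g)]/2 = [−164 + √(164² + 4×164×20)]/2 = 18 m/s
Subgeostrophic (V < V_g = 20 m/s), as expected around a low.

18 m/s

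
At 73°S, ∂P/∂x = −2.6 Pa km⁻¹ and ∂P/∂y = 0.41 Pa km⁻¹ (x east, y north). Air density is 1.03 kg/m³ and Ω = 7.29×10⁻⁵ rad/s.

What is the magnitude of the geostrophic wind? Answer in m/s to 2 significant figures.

Coriolis parameter at 73°S:
f = 2Ω sin φ = 2 × 7.29×10⁻⁵ × sin 73° = 1.39×10⁻⁴ s⁻¹
In the Southern Hemisphere f is negative: f = −1.39×10⁻⁴ s⁻¹.
Component geostrophic relations (x east, y north):
u_g = −(1/(fρ)) ∂P/∂y,  v_g = (1/(fρ)) ∂P/∂x
u_g = −(0.41×10⁻³)/(−1.39×10⁻⁴ × 1.03) = 2.85 m/s;  v_g = (−2.6×10⁻³)/(−1.39×10⁻⁴ × 1.03) = 18.1 m/s
|V_g| = √(u_g² + v_g²) = 18.3 m/s

18 m/s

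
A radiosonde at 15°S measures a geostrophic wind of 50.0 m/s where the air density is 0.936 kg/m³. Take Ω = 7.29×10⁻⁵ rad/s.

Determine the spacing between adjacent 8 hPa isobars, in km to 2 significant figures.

Coriolis parameter at 15°S:
f = 2Ω sin φ = 2 × 7.29×10⁻⁵ × sin 15° = 3.77×10⁻⁵ s⁻¹
Geostrophic balance rearranged: |∂P/∂n| = f ρ V_g
|∂P/∂n| = 3.77×10⁻⁵ × 0.936 × 50.0 = 1.77×10⁻³ Pa/m
Isobar spacing: Δn = ΔP/|∂P/∂n| = 800 Pa / 1.77×10⁻³ Pa/m = 452992 m ≈ 450 km

450 km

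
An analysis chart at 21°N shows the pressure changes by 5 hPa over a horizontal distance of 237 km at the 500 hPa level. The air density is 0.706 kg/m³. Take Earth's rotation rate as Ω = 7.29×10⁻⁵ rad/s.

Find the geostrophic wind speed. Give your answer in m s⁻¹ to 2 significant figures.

Coriolis parameter at 21°N:
f = 2Ω sin φ = 2 × 7.29×10⁻⁵ × sin 21° = 5.23×10⁻⁵ s⁻¹
Pressure gradient: |∂P/∂n| = 500 Pa / 237000 m = 2.11×10⁻³ Pa/m
Geostrophic balance (pressure-gradient force = Coriolis force):
V_g = (1/(fρ)) |∂P/∂n| = 2.11×10⁻³ / (5.23×10⁻⁵ × 0.706) = 57.2 m/s

57 m s⁻¹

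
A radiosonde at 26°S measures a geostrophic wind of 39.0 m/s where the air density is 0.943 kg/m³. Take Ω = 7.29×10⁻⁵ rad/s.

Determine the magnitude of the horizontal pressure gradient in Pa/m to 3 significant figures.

Coriolis parameter at 26°S:
f = 2Ω sin φ = 2 × 7.29×10⁻⁵ × sin 26° = 6.39×10⁻⁵ s⁻¹
Geostrophic balance rearranged: |∂P/∂n| = f ρ V_g
|∂P/∂n| = 6.39×10⁻⁵ × 0.943 × 39.0 = 2.35×10⁻³ Pa/m

2.35×10⁻³ Pa/m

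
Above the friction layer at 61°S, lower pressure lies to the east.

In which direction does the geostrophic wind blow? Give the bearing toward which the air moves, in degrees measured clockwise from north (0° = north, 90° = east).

000°

The pressure-gradient force points toward the east (bearing 090°).
Geostrophic balance: in the Southern Hemisphere the Coriolis force deflects motion to the left, so the geostrophic wind blows 90° to the left of the pressure-gradient force (low pressure on the right).
Rotating 090° by 90° counterclockwise gives 000° — the wind blows toward the north.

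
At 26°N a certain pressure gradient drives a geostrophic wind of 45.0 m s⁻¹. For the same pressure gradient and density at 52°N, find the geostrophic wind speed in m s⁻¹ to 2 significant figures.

With the same pressure gradient and density, V_g ∝ 1/f ∝ 1/sin φ.
V₂ = V₁ · sin φ₁ / sin φ₂ = 45.0 × sin 26° / sin 52°
V₂ = 45.0 × 0.4384/0.7880 = 25 m s⁻¹

25 m s⁻¹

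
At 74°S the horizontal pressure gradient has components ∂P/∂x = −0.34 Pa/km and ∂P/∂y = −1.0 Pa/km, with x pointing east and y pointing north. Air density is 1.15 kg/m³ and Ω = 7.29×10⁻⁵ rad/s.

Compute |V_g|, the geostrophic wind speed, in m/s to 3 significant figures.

Coriolis parameter at 74°S:
f = 2Ω sin φ = 2 × 7.29×10⁻⁵ × sin 74° = 1.40×10⁻⁴ s⁻¹
In the Southern Hemisphere f is negative: f = −1.40×10⁻⁴ s⁻¹.
Component geostrophic relations (x east, y north):
u_g = −(1/(fρ)) ∂P/∂y,  v_g = (1/(fρ)) ∂P/∂x
u_g = −(−1.0×10⁻³)/(−1.40×10⁻⁴ × 1.15) = −6.20 m/s;  v_g = (−0.34×10⁻³)/(−1.40×10⁻⁴ × 1.15) = 2.11 m/s
|V_g| = √(u_g² + v_g²) = 6.55 m/s

6.55 m/s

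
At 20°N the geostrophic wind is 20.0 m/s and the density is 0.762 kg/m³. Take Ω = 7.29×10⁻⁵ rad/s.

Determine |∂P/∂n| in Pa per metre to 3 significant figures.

Coriolis parameter at 20°N:
f = 2Ω sin φ = 2 × 7.29×10⁻⁵ × sin 20° = 4.99×10⁻⁵ s⁻¹
Geostrophic balance rearranged: |∂P/∂n| = f ρ V_g
|∂P/∂n| = 4.99×10⁻⁵ × 0.762 × 20.0 = 7.60×10⁻⁴ Pa/m

7.60×10⁻⁴ Pa/m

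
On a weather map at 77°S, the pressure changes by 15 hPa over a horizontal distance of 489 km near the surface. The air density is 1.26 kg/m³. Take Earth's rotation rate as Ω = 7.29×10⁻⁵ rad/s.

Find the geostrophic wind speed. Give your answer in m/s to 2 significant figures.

17 m/s

Coriolis parameter at 77°S:
f = 2Ω sin φ = 2 × 7.29×10⁻⁵ × sin 77° = 1.42×10⁻⁴ s⁻¹
Pressure gradient: |∂P/∂n| = 1500 Pa / 489000 m = 3.07×10⁻³ Pa/m
Geostrophic balance (pressure-gradient force = Coriolis force):
V_g = (1/(fρ)) |∂P/∂n| = 3.07×10⁻³ / (1.42×10⁻⁴ × 1.26) = 17.1 m/s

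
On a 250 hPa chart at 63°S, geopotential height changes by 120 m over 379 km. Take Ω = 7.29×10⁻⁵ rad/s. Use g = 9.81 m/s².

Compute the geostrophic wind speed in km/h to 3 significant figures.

86.1 km/h

Coriolis parameter at 63°S:
f = 2Ω sin φ = 2 × 7.29×10⁻⁵ × sin 63° = 1.30×10⁻⁴ s⁻¹
Height gradient: |∂Z/∂n| = 120 m / 379000 m = 3.17×10⁻⁴
On a pressure surface, geostrophic balance gives V_g = (g/f)|∂Z/∂n|:
V_g = 9.81 × 3.17×10⁻⁴ / 1.30×10⁻⁴ = 23.9 m/s
Converting: 23.9 m/s × 3.6 = 86.1 km/h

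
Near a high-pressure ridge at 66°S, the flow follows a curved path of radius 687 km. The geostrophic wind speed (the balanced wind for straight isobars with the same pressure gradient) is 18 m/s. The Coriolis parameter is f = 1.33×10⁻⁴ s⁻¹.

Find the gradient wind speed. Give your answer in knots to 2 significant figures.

Around a high, pressure-gradient force acts outward with centrifugal, so Coriolis balances both:
fV = (1/ρ)|∂P/∂n| + V²/R  →  V² − fR·V + fR·V_g = 0
With fR = 1.33×10⁻⁴ × 687×10³ m = 91.4 m/s:
V = [fR − √((fR)² − 4 fR V_g)]/2 = [91.4 − √(91.4² − 4×91.4×18)]/2 = 24.7 m/s
Supergeostrophic (V > V_g = 18 m/s), as expected around a high.
Converting: 24.7 m/s × 1.944 = 48 knots

48 knots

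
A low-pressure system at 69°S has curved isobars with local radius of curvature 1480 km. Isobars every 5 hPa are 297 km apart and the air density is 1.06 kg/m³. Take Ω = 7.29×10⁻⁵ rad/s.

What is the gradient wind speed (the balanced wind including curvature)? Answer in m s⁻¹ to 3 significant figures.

Coriolis parameter at 69°S:
f = 2Ω sin φ = 2 × 7.29×10⁻⁵ × sin 69° = 1.36×10⁻⁴ s⁻¹
Pressure gradient: |∂P/∂n| = 500 Pa / 297000 m = 1.68×10⁻³ Pa/m
Geostrophic speed: V_g = |∂P/∂n|/(fρ) = 1.68×10⁻³/(1.36×10⁻⁴ × 1.06) = 11.7 m/s
Around a low, centrifugal force acts outward with Coriolis, so pressure-gradient force balances both:
(1/ρ)|∂P/∂n| = fV + V²/R  →  V² + fR·V − fR·V_g = 0
With fR = 1.36×10⁻⁴ × 1480×10³ m = 201 m/s:
V = [−fR + √((fR)² + 4 fR V_g)]/2 = [−201 + √(201² + 4×201×11.7)]/2 = 11.1 m/s
Subgeostrophic (V < V_g = 11.7 m/s), as expected around a low.

11.1 m s⁻¹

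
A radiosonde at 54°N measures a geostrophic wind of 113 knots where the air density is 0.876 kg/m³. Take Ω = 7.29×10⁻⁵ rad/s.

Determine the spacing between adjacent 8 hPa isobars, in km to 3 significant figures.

Coriolis parameter at 54°N:
f = 2Ω sin φ = 2 × 7.29×10⁻⁵ × sin 54° = 1.18×10⁻⁴ s⁻¹
Wind speed in SI: 113 knots = 58.1 m/s
Geostrophic balance rearranged: |∂P/∂n| = f ρ V_g
|∂P/∂n| = 1.18×10⁻⁴ × 0.876 × 58.1 = 6.01×10⁻³ Pa/m
Isobar spacing: Δn = ΔP/|∂P/∂n| = 800 Pa / 6.01×10⁻³ Pa/m = 133185 m ≈ 133 km

133 km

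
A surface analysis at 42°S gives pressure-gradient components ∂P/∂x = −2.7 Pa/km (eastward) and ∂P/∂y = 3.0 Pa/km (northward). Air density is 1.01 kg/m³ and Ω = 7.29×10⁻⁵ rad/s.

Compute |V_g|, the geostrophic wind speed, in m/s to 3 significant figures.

Coriolis parameter at 42°S:
f = 2Ω sin φ = 2 × 7.29×10⁻⁵ × sin 42° = 9.76×10⁻⁵ s⁻¹
In the Southern Hemisphere f is negative: f = −9.76×10⁻⁵ s⁻¹.
Component geostrophic relations (x east, y north):
u_g = −(1/(fρ)) ∂P/∂y,  v_g = (1/(fρ)) ∂P/∂x
u_g = −(3.0×10⁻³)/(−9.76×10⁻⁵ × 1.01) = 30.4 m/s;  v_g = (−2.7×10⁻³)/(−9.76×10⁻⁵ × 1.01) = 27.4 m/s
|V_g| = √(u_g² + v_g²) = 41.0 m/s

41.0 m/s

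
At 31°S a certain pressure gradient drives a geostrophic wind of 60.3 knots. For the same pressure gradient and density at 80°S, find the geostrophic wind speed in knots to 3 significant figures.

With the same pressure gradient and density, V_g ∝ 1/f ∝ 1/sin φ.
V₂ = V₁ · sin φ₁ / sin φ₂ = 60.3 × sin 31° / sin 80°
V₂ = 60.3 × 0.5150/0.9848 = 31.5 knots

31.5 knots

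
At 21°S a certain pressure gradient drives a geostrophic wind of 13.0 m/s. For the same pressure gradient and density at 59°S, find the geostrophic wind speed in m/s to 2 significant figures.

5.4 m/s

With the same pressure gradient and density, V_g ∝ 1/f ∝ 1/sin φ.
V₂ = V₁ · sin φ₁ / sin φ₂ = 13.0 × sin 21° / sin 59°
V₂ = 13.0 × 0.3584/0.8572 = 5.4 m/s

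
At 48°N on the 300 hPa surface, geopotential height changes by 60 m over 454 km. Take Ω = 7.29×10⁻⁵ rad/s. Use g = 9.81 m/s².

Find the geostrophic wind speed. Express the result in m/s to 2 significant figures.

12 m/s

Coriolis parameter at 48°N:
f = 2Ω sin φ = 2 × 7.29×10⁻⁵ × sin 48° = 1.08×10⁻⁴ s⁻¹
Height gradient: |∂Z/∂n| = 60 m / 454000 m = 1.32×10⁻⁴
On a pressure surface, geostrophic balance gives V_g = (g/f)|∂Z/∂n|:
V_g = 9.81 × 1.32×10⁻⁴ / 1.08×10⁻⁴ = 12.0 m/s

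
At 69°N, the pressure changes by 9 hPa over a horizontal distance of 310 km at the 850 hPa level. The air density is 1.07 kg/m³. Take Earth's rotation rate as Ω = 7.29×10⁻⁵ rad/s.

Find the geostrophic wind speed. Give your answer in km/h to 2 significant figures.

72 km/h

Coriolis parameter at 69°N:
f = 2Ω sin φ = 2 × 7.29×10⁻⁵ × sin 69° = 1.36×10⁻⁴ s⁻¹
Pressure gradient: |∂P/∂n| = 900 Pa / 310000 m = 2.90×10⁻³ Pa/m
Geostrophic balance (pressure-gradient force = Coriolis force):
V_g = (1/(fρ)) |∂P/∂n| = 2.90×10⁻³ / (1.36×10⁻⁴ × 1.07) = 19.9 m/s
Converting: 19.9 m/s × 3.6 = 72 km/h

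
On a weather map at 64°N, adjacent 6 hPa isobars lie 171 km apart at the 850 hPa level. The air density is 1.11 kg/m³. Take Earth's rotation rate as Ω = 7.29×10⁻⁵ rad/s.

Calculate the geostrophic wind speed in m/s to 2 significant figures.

Coriolis parameter at 64°N:
f = 2Ω sin φ = 2 × 7.29×10⁻⁵ × sin 64° = 1.31×10⁻⁴ s⁻¹
Pressure gradient: |∂P/∂n| = 600 Pa / 171000 m = 3.51×10⁻³ Pa/m
Geostrophic balance (pressure-gradient force = Coriolis force):
V_g = (1/(fρ)) |∂P/∂n| = 3.51×10⁻³ / (1.31×10⁻⁴ × 1.11) = 24.1 m/s

24 m/s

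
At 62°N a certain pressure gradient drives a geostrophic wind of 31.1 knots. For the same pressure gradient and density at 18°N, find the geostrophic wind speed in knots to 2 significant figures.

89 knots

With the same pressure gradient and density, V_g ∝ 1/f ∝ 1/sin φ.
V₂ = V₁ · sin φ₁ / sin φ₂ = 31.1 × sin 62° / sin 18°
V₂ = 31.1 × 0.8829/0.3090 = 89 knots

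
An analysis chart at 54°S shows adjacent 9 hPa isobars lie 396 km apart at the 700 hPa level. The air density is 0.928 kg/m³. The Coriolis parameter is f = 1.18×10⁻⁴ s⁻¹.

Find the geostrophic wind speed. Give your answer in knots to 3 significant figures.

Pressure gradient: |∂P/∂n| = 900 Pa / 396000 m = 2.27×10⁻³ Pa/m
Geostrophic balance (pressure-gradient force = Coriolis force):
V_g = (1/(fρ)) |∂P/∂n| = 2.27×10⁻³ / (1.18×10⁻⁴ × 0.928) = 20.8 m/s
Converting: 20.8 m/s × 1.944 = 40.3 knots

40.3 knots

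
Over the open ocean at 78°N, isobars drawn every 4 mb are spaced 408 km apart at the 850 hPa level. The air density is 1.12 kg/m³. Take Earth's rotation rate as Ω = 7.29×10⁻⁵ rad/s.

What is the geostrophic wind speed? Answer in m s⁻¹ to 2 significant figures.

6.1 m s⁻¹

Coriolis parameter at 78°N:
f = 2Ω sin φ = 2 × 7.29×10⁻⁵ × sin 78° = 1.43×10⁻⁴ s⁻¹
Pressure gradient: |∂P/∂n| = 400 Pa / 408000 m = 9.80×10⁻⁴ Pa/m
Geostrophic balance (pressure-gradient force = Coriolis force):
V_g = (1/(fρ)) |∂P/∂n| = 9.80×10⁻⁴ / (1.43×10⁻⁴ × 1.12) = 6.14 m/s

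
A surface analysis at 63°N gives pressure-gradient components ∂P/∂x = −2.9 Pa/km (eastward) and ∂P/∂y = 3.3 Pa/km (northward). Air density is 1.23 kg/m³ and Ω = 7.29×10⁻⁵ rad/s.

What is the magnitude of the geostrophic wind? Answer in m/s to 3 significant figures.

27.5 m/s

Coriolis parameter at 63°N:
f = 2Ω sin φ = 2 × 7.29×10⁻⁵ × sin 63° = 1.30×10⁻⁴ s⁻¹
Component geostrophic relations (x east, y north):
u_g = −(1/(fρ)) ∂P/∂y,  v_g = (1/(fρ)) ∂P/∂x
u_g = −(3.3×10⁻³)/(1.30×10⁻⁴ × 1.23) = −20.7 m/s;  v_g = (−2.9×10⁻³)/(1.30×10⁻⁴ × 1.23) = −18.1 m/s
|V_g| = √(u_g² + v_g²) = 27.5 m/s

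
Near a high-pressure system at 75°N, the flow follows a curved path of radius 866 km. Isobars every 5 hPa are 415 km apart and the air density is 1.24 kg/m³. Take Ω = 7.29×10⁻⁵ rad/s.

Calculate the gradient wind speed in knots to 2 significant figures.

14 knots

Coriolis parameter at 75°N:
f = 2Ω sin φ = 2 × 7.29×10⁻⁵ × sin 75° = 1.41×10⁻⁴ s⁻¹
Pressure gradient: |∂P/∂n| = 500 Pa / 415000 m = 1.20×10⁻³ Pa/m
Geostrophic speed: V_g = |∂P/∂n|/(fρ) = 1.20×10⁻³/(1.41×10⁻⁴ × 1.24) = 6.90 m/s
Around a high, pressure-gradient force acts outward with centrifugal, so Coriolis balances both:
fV = (1/ρ)|∂P/∂n| + V²/R  →  V² − fR·V + fR·V_g = 0
With fR = 1.41×10⁻⁴ × 866×10³ m = 122 m/s:
V = [fR − √((fR)² − 4 fR V_g)]/2 = [122 − √(122² − 4×122×6.9)]/2 = 7.34 m/s
Supergeostrophic (V > V_g = 6.9 m/s), as expected around a high.
Converting: 7.34 m/s × 1.944 = 14 knots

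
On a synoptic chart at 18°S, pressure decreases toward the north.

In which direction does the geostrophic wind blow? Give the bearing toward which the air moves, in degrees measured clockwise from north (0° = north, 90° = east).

270°

The pressure-gradient force points toward the north (bearing 000°).
Geostrophic balance: in the Southern Hemisphere the Coriolis force deflects motion to the left, so the geostrophic wind blows 90° to the left of the pressure-gradient force (low pressure on the right).
Rotating 000° by 90° counterclockwise gives 270° — the wind blows toward the west.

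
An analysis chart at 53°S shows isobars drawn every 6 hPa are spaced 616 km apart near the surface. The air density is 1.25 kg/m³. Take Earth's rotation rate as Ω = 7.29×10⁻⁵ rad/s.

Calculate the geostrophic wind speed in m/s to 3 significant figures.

6.69 m/s

Coriolis parameter at 53°S:
f = 2Ω sin φ = 2 × 7.29×10⁻⁵ × sin 53° = 1.16×10⁻⁴ s⁻¹
Pressure gradient: |∂P/∂n| = 600 Pa / 616000 m = 9.74×10⁻⁴ Pa/m
Geostrophic balance (pressure-gradient force = Coriolis force):
V_g = (1/(fρ)) |∂P/∂n| = 9.74×10⁻⁴ / (1.16×10⁻⁴ × 1.25) = 6.69 m/s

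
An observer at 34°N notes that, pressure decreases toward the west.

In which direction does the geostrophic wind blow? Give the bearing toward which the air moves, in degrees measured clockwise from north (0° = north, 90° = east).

000°

The pressure-gradient force points toward the west (bearing 270°).
Geostrophic balance: in the Northern Hemisphere the Coriolis force deflects motion to the right, so the geostrophic wind blows 90° to the right of the pressure-gradient force (low pressure on the left).
Rotating 270° by 90° clockwise gives 000° — the wind blows toward the north.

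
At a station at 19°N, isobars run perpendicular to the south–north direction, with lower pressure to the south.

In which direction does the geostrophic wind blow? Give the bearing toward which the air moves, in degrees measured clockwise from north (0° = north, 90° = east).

270°

The pressure-gradient force points toward the south (bearing 180°).
Geostrophic balance: in the Northern Hemisphere the Coriolis force deflects motion to the right, so the geostrophic wind blows 90° to the right of the pressure-gradient force (low pressure on the left).
Rotating 180° by 90° clockwise gives 270° — the wind blows toward the west.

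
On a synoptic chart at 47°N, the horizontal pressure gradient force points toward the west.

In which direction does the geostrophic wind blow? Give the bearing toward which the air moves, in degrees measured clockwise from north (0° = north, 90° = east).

The pressure-gradient force points toward the west (bearing 270°).
Geostrophic balance: in the Northern Hemisphere the Coriolis force deflects motion to the right, so the geostrophic wind blows 90° to the right of the pressure-gradient force (low pressure on the left).
Rotating 270° by 90° clockwise gives 000° — the wind blows toward the north.

000°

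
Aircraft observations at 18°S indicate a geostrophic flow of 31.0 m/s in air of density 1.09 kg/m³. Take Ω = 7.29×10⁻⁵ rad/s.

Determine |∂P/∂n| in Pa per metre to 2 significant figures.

1.5×10⁻³ Pa/m

Coriolis parameter at 18°S:
f = 2Ω sin φ = 2 × 7.29×10⁻⁵ × sin 18° = 4.51×10⁻⁵ s⁻¹
Geostrophic balance rearranged: |∂P/∂n| = f ρ V_g
|∂P/∂n| = 4.51×10⁻⁵ × 1.09 × 31.0 = 1.52×10⁻³ Pa/m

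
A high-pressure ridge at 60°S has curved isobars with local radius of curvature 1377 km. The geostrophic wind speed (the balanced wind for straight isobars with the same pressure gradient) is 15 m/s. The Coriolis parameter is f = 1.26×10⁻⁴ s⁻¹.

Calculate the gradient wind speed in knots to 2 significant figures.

32 knots

Around a high, pressure-gradient force acts outward with centrifugal, so Coriolis balances both:
fV = (1/ρ)|∂P/∂n| + V²/R  →  V² − fR·V + fR·V_g = 0
With fR = 1.26×10⁻⁴ × 1377×10³ m = 174 m/s:
V = [fR − √((fR)² − 4 fR V_g)]/2 = [174 − √(174² − 4×174×15)]/2 = 16.6 m/s
Supergeostrophic (V > V_g = 15 m/s), as expected around a high.
Converting: 16.6 m/s × 1.944 = 32 knots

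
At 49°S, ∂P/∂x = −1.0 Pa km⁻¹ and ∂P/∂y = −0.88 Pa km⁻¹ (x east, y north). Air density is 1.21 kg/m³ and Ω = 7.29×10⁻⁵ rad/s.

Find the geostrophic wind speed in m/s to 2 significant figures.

10 m/s

Coriolis parameter at 49°S:
f = 2Ω sin φ = 2 × 7.29×10⁻⁵ × sin 49° = 1.10×10⁻⁴ s⁻¹
In the Southern Hemisphere f is negative: f = −1.10×10⁻⁴ s⁻¹.
Component geostrophic relations (x east, y north):
u_g = −(1/(fρ)) ∂P/∂y,  v_g = (1/(fρ)) ∂P/∂x
u_g = −(−0.88×10⁻³)/(−1.10×10⁻⁴ × 1.21) = −6.61 m/s;  v_g = (−1.0×10⁻³)/(−1.10×10⁻⁴ × 1.21) = 7.51 m/s
|V_g| = √(u_g² + v_g²) = 10.0 m/s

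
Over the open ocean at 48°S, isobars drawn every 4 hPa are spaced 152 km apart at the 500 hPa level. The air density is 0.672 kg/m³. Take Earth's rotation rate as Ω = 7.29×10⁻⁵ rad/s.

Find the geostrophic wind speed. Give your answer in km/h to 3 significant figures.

Coriolis parameter at 48°S:
f = 2Ω sin φ = 2 × 7.29×10⁻⁵ × sin 48° = 1.08×10⁻⁴ s⁻¹
Pressure gradient: |∂P/∂n| = 400 Pa / 152000 m = 2.63×10⁻³ Pa/m
Geostrophic balance (pressure-gradient force = Coriolis force):
V_g = (1/(fρ)) |∂P/∂n| = 2.63×10⁻³ / (1.08×10⁻⁴ × 0.672) = 36.1 m/s
Converting: 36.1 m/s × 3.6 = 130 km/h

130 km/h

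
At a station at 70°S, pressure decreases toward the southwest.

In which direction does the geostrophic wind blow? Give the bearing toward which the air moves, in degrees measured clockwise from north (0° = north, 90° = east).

The pressure-gradient force points toward the southwest (bearing 225°).
Geostrophic balance: in the Southern Hemisphere the Coriolis force deflects motion to the left, so the geostrophic wind blows 90° to the left of the pressure-gradient force (low pressure on the right).
Rotating 225° by 90° counterclockwise gives 135° — the wind blows toward the southeast.

135°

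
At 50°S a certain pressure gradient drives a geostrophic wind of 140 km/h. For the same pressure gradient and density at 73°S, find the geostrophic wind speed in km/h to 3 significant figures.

112 km/h

With the same pressure gradient and density, V_g ∝ 1/f ∝ 1/sin φ.
V₂ = V₁ · sin φ₁ / sin φ₂ = 140 × sin 50° / sin 73°
V₂ = 140 × 0.7660/0.9563 = 112 km/h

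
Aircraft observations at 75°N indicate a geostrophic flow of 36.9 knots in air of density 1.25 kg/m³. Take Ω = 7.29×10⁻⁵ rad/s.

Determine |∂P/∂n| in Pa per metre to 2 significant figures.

3.3×10⁻³ Pa/m

Coriolis parameter at 75°N:
f = 2Ω sin φ = 2 × 7.29×10⁻⁵ × sin 75° = 1.41×10⁻⁴ s⁻¹
Wind speed in SI: 36.9 knots = 19.0 m/s
Geostrophic balance rearranged: |∂P/∂n| = f ρ V_g
|∂P/∂n| = 1.41×10⁻⁴ × 1.25 × 19.0 = 3.34×10⁻³ Pa/m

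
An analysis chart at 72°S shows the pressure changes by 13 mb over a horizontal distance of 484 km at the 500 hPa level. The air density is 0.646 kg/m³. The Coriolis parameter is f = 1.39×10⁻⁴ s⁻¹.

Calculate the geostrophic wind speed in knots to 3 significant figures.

58.1 knots

Pressure gradient: |∂P/∂n| = 1300 Pa / 484000 m = 2.69×10⁻³ Pa/m
Geostrophic balance (pressure-gradient force = Coriolis force):
V_g = (1/(fρ)) |∂P/∂n| = 2.69×10⁻³ / (1.39×10⁻⁴ × 0.646) = 29.9 m/s
Converting: 29.9 m/s × 1.944 = 58.1 knots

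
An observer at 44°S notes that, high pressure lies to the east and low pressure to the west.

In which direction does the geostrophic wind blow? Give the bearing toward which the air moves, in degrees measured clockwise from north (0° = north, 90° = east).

The pressure-gradient force points toward the west (bearing 270°).
Geostrophic balance: in the Southern Hemisphere the Coriolis force deflects motion to the left, so the geostrophic wind blows 90° to the left of the pressure-gradient force (low pressure on the right).
Rotating 270° by 90° counterclockwise gives 180° — the wind blows toward the south.

180°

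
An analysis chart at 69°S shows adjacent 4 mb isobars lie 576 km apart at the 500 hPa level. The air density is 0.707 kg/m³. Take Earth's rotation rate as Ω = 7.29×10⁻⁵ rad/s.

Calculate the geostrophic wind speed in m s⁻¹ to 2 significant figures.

7.2 m s⁻¹

Coriolis parameter at 69°S:
f = 2Ω sin φ = 2 × 7.29×10⁻⁵ × sin 69° = 1.36×10⁻⁴ s⁻¹
Pressure gradient: |∂P/∂n| = 400 Pa / 576000 m = 6.94×10⁻⁴ Pa/m
Geostrophic balance (pressure-gradient force = Coriolis force):
V_g = (1/(fρ)) |∂P/∂n| = 6.94×10⁻⁴ / (1.36×10⁻⁴ × 0.707) = 7.22 m/s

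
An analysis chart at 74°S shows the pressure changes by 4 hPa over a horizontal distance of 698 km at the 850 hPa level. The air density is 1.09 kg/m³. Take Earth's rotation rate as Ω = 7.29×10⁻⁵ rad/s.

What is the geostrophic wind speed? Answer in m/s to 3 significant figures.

3.75 m/s

Coriolis parameter at 74°S:
f = 2Ω sin φ = 2 × 7.29×10⁻⁵ × sin 74° = 1.40×10⁻⁴ s⁻¹
Pressure gradient: |∂P/∂n| = 400 Pa / 698000 m = 5.73×10⁻⁴ Pa/m
Geostrophic balance (pressure-gradient force = Coriolis force):
V_g = (1/(fρ)) |∂P/∂n| = 5.73×10⁻⁴ / (1.40×10⁻⁴ × 1.09) = 3.75 m/s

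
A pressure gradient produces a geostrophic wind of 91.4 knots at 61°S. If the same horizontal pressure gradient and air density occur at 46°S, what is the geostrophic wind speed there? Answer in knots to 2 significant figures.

With the same pressure gradient and density, V_g ∝ 1/f ∝ 1/sin φ.
V₂ = V₁ · sin φ₁ / sin φ₂ = 91.4 × sin 61° / sin 46°
V₂ = 91.4 × 0.8746/0.7193 = 110 knots

110 knots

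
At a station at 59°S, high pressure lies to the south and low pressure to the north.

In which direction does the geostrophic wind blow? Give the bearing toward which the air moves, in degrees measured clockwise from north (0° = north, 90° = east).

The pressure-gradient force points toward the north (bearing 000°).
Geostrophic balance: in the Southern Hemisphere the Coriolis force deflects motion to the left, so the geostrophic wind blows 90° to the left of the pressure-gradient force (low pressure on the right).
Rotating 000° by 90° counterclockwise gives 270° — the wind blows toward the west.

270°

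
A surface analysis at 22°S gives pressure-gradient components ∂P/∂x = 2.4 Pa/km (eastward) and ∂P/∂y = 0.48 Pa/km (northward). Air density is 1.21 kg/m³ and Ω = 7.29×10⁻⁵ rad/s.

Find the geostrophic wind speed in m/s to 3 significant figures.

Coriolis parameter at 22°S:
f = 2Ω sin φ = 2 × 7.29×10⁻⁵ × sin 22° = 5.46×10⁻⁵ s⁻¹
In the Southern Hemisphere f is negative: f = −5.46×10⁻⁵ s⁻¹.
Component geostrophic relations (x east, y north):
u_g = −(1/(fρ)) ∂P/∂y,  v_g = (1/(fρ)) ∂P/∂x
u_g = −(0.48×10⁻³)/(−5.46×10⁻⁵ × 1.21) = 7.26 m/s;  v_g = (2.4×10⁻³)/(−5.46×10⁻⁵ × 1.21) = −36.3 m/s
|V_g| = √(u_g² + v_g²) = 37.0 m/s

37.0 m/s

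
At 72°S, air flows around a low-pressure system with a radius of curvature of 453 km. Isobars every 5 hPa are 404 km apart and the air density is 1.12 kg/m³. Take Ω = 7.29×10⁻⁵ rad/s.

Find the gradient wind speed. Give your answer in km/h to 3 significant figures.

Coriolis parameter at 72°S:
f = 2Ω sin φ = 2 × 7.29×10⁻⁵ × sin 72° = 1.39×10⁻⁴ s⁻¹
Pressure gradient: |∂P/∂n| = 500 Pa / 404000 m = 1.24×10⁻³ Pa/m
Geostrophic speed: V_g = |∂P/∂n|/(fρ) = 1.24×10⁻³/(1.39×10⁻⁴ × 1.12) = 7.97 m/s
Around a low, centrifugal force acts outward with Coriolis, so pressure-gradient force balances both:
(1/ρ)|∂P/∂n| = fV + V²/R  →  V² + fR·V − fR·V_g = 0
With fR = 1.39×10⁻⁴ × 453×10³ m = 62.8 m/s:
V = [−fR + √((fR)² + 4 fR V_g)]/2 = [−62.8 + √(62.8² + 4×62.8×7.97)]/2 = 7.15 m/s
Subgeostrophic (V < V_g = 7.97 m/s), as expected around a low.
Converting: 7.15 m/s × 3.6 = 25.8 km/h

25.8 km/h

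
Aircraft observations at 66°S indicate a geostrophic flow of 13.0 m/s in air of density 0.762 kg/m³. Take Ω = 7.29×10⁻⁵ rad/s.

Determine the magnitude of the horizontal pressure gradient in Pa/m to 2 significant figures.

Coriolis parameter at 66°S:
f = 2Ω sin φ = 2 × 7.29×10⁻⁵ × sin 66° = 1.33×10⁻⁴ s⁻¹
Geostrophic balance rearranged: |∂P/∂n| = f ρ V_g
|∂P/∂n| = 1.33×10⁻⁴ × 0.762 × 13.0 = 1.32×10⁻³ Pa/m

1.3×10⁻³ Pa/m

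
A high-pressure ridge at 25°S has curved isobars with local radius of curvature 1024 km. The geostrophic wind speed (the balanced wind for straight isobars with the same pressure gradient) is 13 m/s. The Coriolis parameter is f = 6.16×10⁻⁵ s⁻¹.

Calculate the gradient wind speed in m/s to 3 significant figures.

Around a high, pressure-gradient force acts outward with centrifugal, so Coriolis balances both:
fV = (1/ρ)|∂P/∂n| + V²/R  →  V² − fR·V + fR·V_g = 0
With fR = 6.16×10⁻⁵ × 1024×10³ m = 63.1 m/s:
V = [fR − √((fR)² − 4 fR V_g)]/2 = [63.1 − √(63.1² − 4×63.1×13)]/2 = 18.3 m/s
Supergeostrophic (V > V_g = 13 m/s), as expected around a high.

18.3 m/s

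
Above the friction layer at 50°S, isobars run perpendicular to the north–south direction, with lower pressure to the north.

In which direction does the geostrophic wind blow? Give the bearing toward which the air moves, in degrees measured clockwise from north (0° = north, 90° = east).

The pressure-gradient force points toward the north (bearing 000°).
Geostrophic balance: in the Southern Hemisphere the Coriolis force deflects motion to the left, so the geostrophic wind blows 90° to the left of the pressure-gradient force (low pressure on the right).
Rotating 000° by 90° counterclockwise gives 270° — the wind blows toward the west.

270°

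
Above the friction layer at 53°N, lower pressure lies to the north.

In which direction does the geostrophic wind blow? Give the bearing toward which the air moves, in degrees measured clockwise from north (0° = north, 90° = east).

The pressure-gradient force points toward the north (bearing 000°).
Geostrophic balance: in the Northern Hemisphere the Coriolis force deflects motion to the right, so the geostrophic wind blows 90° to the right of the pressure-gradient force (low pressure on the left).
Rotating 000° by 90° clockwise gives 090° — the wind blows toward the east.

090°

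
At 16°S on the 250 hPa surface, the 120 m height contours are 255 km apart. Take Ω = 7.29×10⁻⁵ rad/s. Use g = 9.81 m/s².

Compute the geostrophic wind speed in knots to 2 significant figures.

220 knots

Coriolis parameter at 16°S:
f = 2Ω sin φ = 2 × 7.29×10⁻⁵ × sin 16° = 4.02×10⁻⁵ s⁻¹
Height gradient: |∂Z/∂n| = 120 m / 255000 m = 4.71×10⁻⁴
On a pressure surface, geostrophic balance gives V_g = (g/f)|∂Z/∂n|:
V_g = 9.81 × 4.71×10⁻⁴ / 4.02×10⁻⁵ = 115 m/s
Converting: 115 m/s × 1.944 = 220 knots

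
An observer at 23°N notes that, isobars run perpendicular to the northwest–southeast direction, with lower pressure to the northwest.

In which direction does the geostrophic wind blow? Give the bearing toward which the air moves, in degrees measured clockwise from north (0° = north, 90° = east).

The pressure-gradient force points toward the northwest (bearing 315°).
Geostrophic balance: in the Northern Hemisphere the Coriolis force deflects motion to the right, so the geostrophic wind blows 90° to the right of the pressure-gradient force (low pressure on the left).
Rotating 315° by 90° clockwise gives 045° — the wind blows toward the northeast.

045°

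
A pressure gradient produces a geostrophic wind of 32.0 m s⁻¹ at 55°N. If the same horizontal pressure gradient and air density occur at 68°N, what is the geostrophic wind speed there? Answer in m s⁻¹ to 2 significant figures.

28 m s⁻¹

With the same pressure gradient and density, V_g ∝ 1/f ∝ 1/sin φ.
V₂ = V₁ · sin φ₁ / sin φ₂ = 32.0 × sin 55° / sin 68°
V₂ = 32.0 × 0.8192/0.9272 = 28 m s⁻¹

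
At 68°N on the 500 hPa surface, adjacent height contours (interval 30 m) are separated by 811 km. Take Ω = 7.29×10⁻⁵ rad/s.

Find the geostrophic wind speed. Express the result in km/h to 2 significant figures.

Coriolis parameter at 68°N:
f = 2Ω sin φ = 2 × 7.29×10⁻⁵ × sin 68° = 1.35×10⁻⁴ s⁻¹
Height gradient: |∂Z/∂n| = 30 m / 811000 m = 3.70×10⁻⁵
On a pressure surface, geostrophic balance gives V_g = (g/f)|∂Z/∂n|:
V_g = 9.81 × 3.70×10⁻⁵ / 1.35×10⁻⁴ = 2.68 m/s
Converting: 2.68 m/s × 3.6 = 9.7 km/h

9.7 km/h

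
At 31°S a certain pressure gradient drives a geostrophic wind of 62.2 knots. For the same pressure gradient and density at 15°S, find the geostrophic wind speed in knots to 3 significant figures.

With the same pressure gradient and density, V_g ∝ 1/f ∝ 1/sin φ.
V₂ = V₁ · sin φ₁ / sin φ₂ = 62.2 × sin 31° / sin 15°
V₂ = 62.2 × 0.5150/0.2588 = 124 knots

124 knots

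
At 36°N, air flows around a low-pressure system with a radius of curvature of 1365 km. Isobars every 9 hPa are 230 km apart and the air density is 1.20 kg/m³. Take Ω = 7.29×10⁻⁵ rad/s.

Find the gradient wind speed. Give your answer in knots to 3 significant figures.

Coriolis parameter at 36°N:
f = 2Ω sin φ = 2 × 7.29×10⁻⁵ × sin 36° = 8.57×10⁻⁵ s⁻¹
Pressure gradient: |∂P/∂n| = 900 Pa / 230000 m = 3.91×10⁻³ Pa/m
Geostrophic speed: V_g = |∂P/∂n|/(fρ) = 3.91×10⁻³/(8.57×10⁻⁵ × 1.20) = 38.1 m/s
Around a low, centrifugal force acts outward with Coriolis, so pressure-gradient force balances both:
(1/ρ)|∂P/∂n| = fV + V²/R  →  V² + fR·V − fR·V_g = 0
With fR = 8.57×10⁻⁵ × 1365×10³ m = 117 m/s:
V = [−fR + √((fR)² + 4 fR V_g)]/2 = [−117 + √(117² + 4×117×38.1)]/2 = 30.2 m/s
Subgeostrophic (V < V_g = 38.1 m/s), as expected around a low.
Converting: 30.2 m/s × 1.944 = 58.8 knots

58.8 knots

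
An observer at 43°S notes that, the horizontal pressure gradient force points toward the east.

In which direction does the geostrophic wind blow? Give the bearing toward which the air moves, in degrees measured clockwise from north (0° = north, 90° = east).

000°

The pressure-gradient force points toward the east (bearing 090°).
Geostrophic balance: in the Southern Hemisphere the Coriolis force deflects motion to the left, so the geostrophic wind blows 90° to the left of the pressure-gradient force (low pressure on the right).
Rotating 090° by 90° counterclockwise gives 000° — the wind blows toward the north.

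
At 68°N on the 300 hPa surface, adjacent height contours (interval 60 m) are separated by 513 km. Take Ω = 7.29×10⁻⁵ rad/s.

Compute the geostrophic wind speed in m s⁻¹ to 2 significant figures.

8.5 m s⁻¹

Coriolis parameter at 68°N:
f = 2Ω sin φ = 2 × 7.29×10⁻⁵ × sin 68° = 1.35×10⁻⁴ s⁻¹
Height gradient: |∂Z/∂n| = 60 m / 513000 m = 1.17×10⁻⁴
On a pressure surface, geostrophic balance gives V_g = (g/f)|∂Z/∂n|:
V_g = 9.81 × 1.17×10⁻⁴ / 1.35×10⁻⁴ = 8.49 m/s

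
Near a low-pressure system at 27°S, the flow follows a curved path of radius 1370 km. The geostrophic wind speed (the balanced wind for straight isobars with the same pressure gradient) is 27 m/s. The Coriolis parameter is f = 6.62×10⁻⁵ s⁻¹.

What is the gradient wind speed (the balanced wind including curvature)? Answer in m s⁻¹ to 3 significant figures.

21.8 m s⁻¹

Around a low, centrifugal force acts outward with Coriolis, so pressure-gradient force balances both:
(1/ρ)|∂P/∂n| = fV + V²/R  →  V² + fR·V − fR·V_g = 0
With fR = 6.62×10⁻⁵ × 1370×10³ m = 90.7 m/s:
V = [−fR + √((fR)² + 4 fR V_g)]/2 = [−90.7 + √(90.7² + 4×90.7×27)]/2 = 21.8 m/s
Subgeostrophic (V < V_g = 27 m/s), as expected around a low.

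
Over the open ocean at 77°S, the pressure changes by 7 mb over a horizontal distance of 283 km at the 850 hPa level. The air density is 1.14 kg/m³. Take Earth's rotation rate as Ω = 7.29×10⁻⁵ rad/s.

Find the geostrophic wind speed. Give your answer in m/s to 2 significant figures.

Coriolis parameter at 77°S:
f = 2Ω sin φ = 2 × 7.29×10⁻⁵ × sin 77° = 1.42×10⁻⁴ s⁻¹
Pressure gradient: |∂P/∂n| = 700 Pa / 283000 m = 2.47×10⁻³ Pa/m
Geostrophic balance (pressure-gradient force = Coriolis force):
V_g = (1/(fρ)) |∂P/∂n| = 2.47×10⁻³ / (1.42×10⁻⁴ × 1.14) = 15.3 m/s

15 m/s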